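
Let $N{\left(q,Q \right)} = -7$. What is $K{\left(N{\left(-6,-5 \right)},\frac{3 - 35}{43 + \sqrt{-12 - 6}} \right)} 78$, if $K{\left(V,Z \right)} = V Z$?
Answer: $\frac{751296}{1867} - \frac{52416 i \sqrt{2}}{1867} \approx 402.41 - 39.704 i$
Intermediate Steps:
$K{\left(N{\left(-6,-5 \right)},\frac{3 - 35}{43 + \sqrt{-12 - 6}} \right)} 78 = - 7 \frac{3 - 35}{43 + \sqrt{-12 - 6}} \cdot 78 = - 7 \left(- \frac{32}{43 + \sqrt{-18}}\right) 78 = - 7 \left(- \frac{32}{43 + 3 i \sqrt{2}}\right) 78 = \frac{224}{43 + 3 i \sqrt{2}} \cdot 78 = \frac{17472}{43 + 3 i \sqrt{2}}$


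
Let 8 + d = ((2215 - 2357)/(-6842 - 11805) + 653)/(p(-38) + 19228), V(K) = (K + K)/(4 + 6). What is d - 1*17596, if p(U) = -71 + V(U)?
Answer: -31430020532471/1785394309 ≈ -17604.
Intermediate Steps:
V(K) = K/5 (V(K) = (2*K)/10 = (2*K)*(⅒) = K/5)
p(U) = -71 + U/5
d = -14222271307/1785394309 (d = -8 + ((2215 - 2357)/(-6842 - 11805) + 653)/((-71 + (⅕)*(-38)) + 19228) = -8 + (-142/(-18647) + 653)/((-71 - 38/5) + 19228) = -8 + (-142*(-1/18647) + 653)/(-393/5 + 19228) = -8 + (142/18647 + 653)/(95747/5) = -8 + (12176633/18647)*(5/95747) = -8 + 60883165/1785394309 = -14222271307/1785394309 ≈ -7.9659)
d - 1*17596 = -14222271307/1785394309 - 1*17596 = -14222271307/1785394309 - 17596 = -31430020532471/1785394309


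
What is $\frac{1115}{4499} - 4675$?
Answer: $- \frac{21031710}{4499} \approx -4674.8$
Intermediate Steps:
$\frac{1115}{4499} - 4675 = - \frac{21031710}{4499}$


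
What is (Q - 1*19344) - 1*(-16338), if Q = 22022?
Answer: 19016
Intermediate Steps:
(Q - 1*19344) - 1*(-16338) = (22022 - 1*19344) - 1*(-16338) = (22022 - 19344) + 16338 = 2678 + 16338 = 19016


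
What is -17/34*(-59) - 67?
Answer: -75/2 ≈ -37.500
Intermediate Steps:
-17/34*(-59) - 67 = -17*1/34*(-59) - 67 = -1/2*(-59) - 67 = 59/2 - 67 = -75/2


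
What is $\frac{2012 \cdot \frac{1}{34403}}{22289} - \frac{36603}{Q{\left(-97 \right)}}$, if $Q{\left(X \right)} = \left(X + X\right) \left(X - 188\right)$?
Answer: $- \frac{9355793024707}{14132280046810} \approx -0.66202$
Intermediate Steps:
$Q{\left(X \right)} = 2 X \left(-188 + X\right)$
$\frac{2012 \cdot \frac{1}{34403}}{22289} - \frac{36603}{Q{\left(-97 \right)}} = \frac{2012 \cdot \frac{1}{34403}}{22289} - \frac{36603}{2 \left(-97\right) \left(-188 - 97\right)} = 2012 \cdot \frac{1}{34403} \cdot \frac{1}{22289} - \frac{36603}{2 \left(-97\right) \left(-285\right)} = \frac{2012}{34403} \cdot \frac{1}{22289} - \frac{36603}{55290} = \frac{2012}{766808467} - \frac{12201}{18430} = - \frac{9355793024707}{14132280046810}$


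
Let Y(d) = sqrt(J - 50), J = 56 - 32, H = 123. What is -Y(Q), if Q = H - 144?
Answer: -I*sqrt(26) ≈ -5.099*I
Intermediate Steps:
J = 24
Q = -21 (Q = 123 - 144 = -21)
Y(d) = I*sqrt(26) (Y(d) = sqrt(24 - 50) = sqrt(-26) = I*sqrt(26))
-Y(Q) = -I*sqrt(26)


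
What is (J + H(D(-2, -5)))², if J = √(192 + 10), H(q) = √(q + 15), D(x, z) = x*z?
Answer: (5 + √202)² ≈ 369.13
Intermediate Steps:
H(q) = √(15 + q)
J = √202 ≈ 14.213
(J + H(D(-2, -5)))² = (√202 + √(15 - 2*(-5)))² = (√202 + √(15 + 10))² = (√202 + √25)² = (√202 + 5)² = (5 + √202)²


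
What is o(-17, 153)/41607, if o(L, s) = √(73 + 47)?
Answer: 2*√30/41607 ≈ 0.00026328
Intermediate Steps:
o(L, s) = 2*√30 (o(L, s) = √120 = 2*√30)
o(-17, 153)/41607 = (2*√30)/41607 = (2*√30)*(1/41607) = 2*√30/41607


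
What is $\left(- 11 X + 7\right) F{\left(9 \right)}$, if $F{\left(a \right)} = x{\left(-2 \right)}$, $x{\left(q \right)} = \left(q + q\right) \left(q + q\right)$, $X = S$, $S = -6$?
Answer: $1168$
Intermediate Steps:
$X = -6$
$x{\left(q \right)} = 4 q^{2}$ ($x{\left(q \right)} = 2 q 2 q = 4 q^{2}$)
$F{\left(a \right)} = 16$ ($F{\left(a \right)} = 4 \left(-2\right)^{2} = 4 \cdot 4 = 16$)
$\left(- 11 X + 7\right) F{\left(9 \right)} = \left(\left(-11\right) \left(-6\right) + 7\right) 16 = \left(66 + 7\right) 16 = 73 \cdot 16 = 1168$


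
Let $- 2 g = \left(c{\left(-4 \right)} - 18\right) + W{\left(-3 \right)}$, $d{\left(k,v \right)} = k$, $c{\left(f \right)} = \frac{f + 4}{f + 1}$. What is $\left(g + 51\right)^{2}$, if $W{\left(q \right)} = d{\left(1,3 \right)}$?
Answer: $\frac{14161}{4} \approx 3540.3$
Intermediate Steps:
$c{\left(f \right)} = \frac{4 + f}{1 + f}$
$W{\left(q \right)} = 1$
$g = \frac{17}{2}$ ($g = - \frac{\left(\frac{4 - 4}{1 - 4} - 18\right) + 1}{2} = - \frac{\left(\frac{1}{-3} \cdot 0 - 18\right) + 1}{2} = - \frac{\left(\left(- \frac{1}{3}\right) 0 - 18\right) + 1}{2} = - \frac{\left(0 - 18\right) + 1}{2} = - \frac{-18 + 1}{2} = \left(- \frac{1}{2}\right) \left(-17\right) = \frac{17}{2} \approx 8.5$)
$\left(g + 51\right)^{2} = \left(\frac{17}{2} + 51\right)^{2} = \left(\frac{119}{2}\right)^{2} = \frac{14161}{4}$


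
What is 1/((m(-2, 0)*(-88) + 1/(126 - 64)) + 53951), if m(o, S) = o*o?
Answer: 62/3323139 ≈ 1.8657e-5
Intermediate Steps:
m(o, S) = o²
1/((m(-2, 0)*(-88) + 1/(126 - 64)) + 53951) = 1/(((-2)²*(-88) + 1/(126 - 64)) + 53951) = 1/((4*(-88) + 1/62) + 53951) = 1/((-352 + 1/62) + 53951) = 1/(-21823/62 + 53951) = 1/(3323139/62) = 62/3323139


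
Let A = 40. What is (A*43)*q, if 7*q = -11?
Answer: -18920/7 ≈ -2702.9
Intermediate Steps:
q = -11/7 (q = (1/7)*(-11) = -11/7 ≈ -1.5714)
(A*43)*q = (40*43)*(-11/7) = 1720*(-11/7) = -18920/7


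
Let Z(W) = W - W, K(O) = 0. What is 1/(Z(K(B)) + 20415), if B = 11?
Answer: 1/20415 ≈ 4.8984e-5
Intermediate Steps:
Z(W) = 0
1/(Z(K(B)) + 20415) = 1/(0 + 20415) = 1/20415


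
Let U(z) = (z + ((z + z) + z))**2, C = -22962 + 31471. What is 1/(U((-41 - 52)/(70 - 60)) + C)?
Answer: 25/247321 ≈ 0.00010108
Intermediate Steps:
C = 8509
U(z) = 16*z**2 (U(z) = (z + (2*z + z))**2 = (z + 3*z)**2 = (4*z)**2 = 16*z**2)
1/(U((-41 - 52)/(70 - 60)) + C) = 1/(16*((-41 - 52)/(70 - 60))**2 + 8509) = 1/(16*(-93/10)**2 + 8509) = 1/(16*(8649/100) + 8509) = 1/(34596/25 + 8509) = 1/(247321/25) = 25/247321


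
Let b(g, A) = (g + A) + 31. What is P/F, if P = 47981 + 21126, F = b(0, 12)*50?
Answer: 69107/2150 ≈ 32.143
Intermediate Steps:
b(g, A) = 31 + A + g (b(g, A) = (A + g) + 31 = 31 + A + g)
F = 2150 (F = (31 + 12 + 0)*50 = 43*50 = 2150)
P = 69107
P/F = 69107/2150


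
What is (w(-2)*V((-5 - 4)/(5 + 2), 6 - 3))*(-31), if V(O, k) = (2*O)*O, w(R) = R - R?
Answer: 0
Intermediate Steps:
w(R) = 0
V(O, k) = 2*O²
(w(-2)*V((-5 - 4)/(5 + 2), 6 - 3))*(-31) = (0*(2*((-5 - 4)/(5 + 2))²))*(-31) = (0*(2*(-9/7)²))*(-31) = (0*(2*(81/49)))*(-31) = (0*(162/49))*(-31) = 0*(-31) = 0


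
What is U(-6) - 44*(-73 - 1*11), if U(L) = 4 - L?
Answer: 3706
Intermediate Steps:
U(-6) - 44*(-73 - 1*11) = (4 - 1*(-6)) - 44*(-73 - 1*11) = (4 + 6) - 44*(-73 - 11) = 10 - 44*(-84) = 10 + 3696 = 3706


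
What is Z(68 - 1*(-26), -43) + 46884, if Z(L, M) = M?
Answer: 46841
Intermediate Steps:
Z(68 - 1*(-26), -43) + 46884 = -43 + 46884 = 46841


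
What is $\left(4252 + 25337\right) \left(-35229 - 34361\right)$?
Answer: $-2059098510$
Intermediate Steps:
$\left(4252 + 25337\right) \left(-35229 - 34361\right) = 29589 \left(-35229 - 34361\right) = 29589 \left(-69590\right) = -2059098510$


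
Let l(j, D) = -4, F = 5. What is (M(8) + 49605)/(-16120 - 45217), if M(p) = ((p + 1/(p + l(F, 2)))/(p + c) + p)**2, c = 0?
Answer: -50879041/62809088 ≈ -0.81006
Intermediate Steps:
M(p) = (p + (p + 1/(-4 + p))/p)**2 (M(p) = ((p + 1/(p - 4))/(p + 0) + p)**2 = ((p + 1/(-4 + p))/p + p)**2 = (p + (p + 1/(-4 + p))/p)**2)
(M(8) + 49605)/(-16120 - 45217) = ((1 + 8**3 - 4*8 - 3*8**2)**2/(8**2*(-4 + 8)**2) + 49605)/(-16120 - 45217) = ((1/64)*(1 + 512 - 32 - 3*64)**2/4**2 + 49605)/(-61337) = ((1/64)*(1/16)*(1 + 512 - 32 - 192)**2 + 49605)*(-1/61337) = ((1/64)*(1/16)*289**2 + 49605)*(-1/61337) = ((1/64)*(1/16)*83521 + 49605)*(-1/61337) = (83521/1024 + 49605)*(-1/61337) = (50879041/1024)*(-1/61337) = -50879041/62809088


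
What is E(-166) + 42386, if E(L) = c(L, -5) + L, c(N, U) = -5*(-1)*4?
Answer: 42240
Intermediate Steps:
c(N, U) = 20 (c(N, U) = 5*4 = 20)
E(L) = 20 + L
E(-166) + 42386 = (20 - 166) + 42386 = -146 + 42386 = 42240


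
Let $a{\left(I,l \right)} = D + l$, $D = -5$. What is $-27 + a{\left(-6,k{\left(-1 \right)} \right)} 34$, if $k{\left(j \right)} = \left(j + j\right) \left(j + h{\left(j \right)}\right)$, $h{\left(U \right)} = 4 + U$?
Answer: $-333$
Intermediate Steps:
$k{\left(j \right)} = 2 j \left(4 + 2 j\right)$ ($k{\left(j \right)} = \left(j + j\right) \left(j + \left(4 + j\right)\right) = 2 j \left(4 + 2 j\right)$)
$a{\left(I,l \right)} = -5 + l$
$-27 + a{\left(-6,k{\left(-1 \right)} \right)} 34 = -27 + \left(-5 + 4 \left(-1\right) \left(2 - 1\right)\right) 34 = -27 + \left(-5 + 4 \left(-1\right) 1\right) 34 = -27 + \left(-5 - 4\right) 34 = -27 - 306 = -333$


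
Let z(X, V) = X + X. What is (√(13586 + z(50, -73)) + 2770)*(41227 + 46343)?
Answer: 242568900 + 87570*√13686 ≈ 2.5281e+8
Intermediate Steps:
z(X, V) = 2*X
(√(13586 + z(50, -73)) + 2770)*(41227 + 46343) = (√(13586 + 2*50) + 2770)*(41227 + 46343) = (√(13586 + 100) + 2770)*87570 = (√13686 + 2770)*87570 = (2770 + √13686)*87570 = 242568900 + 87570*√13686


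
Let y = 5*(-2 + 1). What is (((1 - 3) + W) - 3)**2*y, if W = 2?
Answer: -45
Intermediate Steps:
y = -5 (y = 5*(-1) = -5)
(((1 - 3) + W) - 3)**2*y = (((1 - 3) + 2) - 3)**2*(-5) = ((-2 + 2) - 3)**2*(-5) = (0 - 3)**2*(-5) = (-3)**2*(-5) = 9*(-5) = -45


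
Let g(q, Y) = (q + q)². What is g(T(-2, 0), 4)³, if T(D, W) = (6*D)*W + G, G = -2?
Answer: 4096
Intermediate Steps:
T(D, W) = -2 + 6*D*W (T(D, W) = (6*D)*W - 2 = 6*D*W - 2 = -2 + 6*D*W)
g(q, Y) = 4*q² (g(q, Y) = (2*q)² = 4*q²)
g(T(-2, 0), 4)³ = (4*(-2 + 6*(-2)*0)²)³ = (4*(-2 + 0)²)³ = (4*(-2)²)³ = (4*4)³ = 16³ = 4096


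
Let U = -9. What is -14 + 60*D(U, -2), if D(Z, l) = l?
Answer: -134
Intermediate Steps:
-14 + 60*D(U, -2) = -14 + 60*(-2) = -14 - 120 = -134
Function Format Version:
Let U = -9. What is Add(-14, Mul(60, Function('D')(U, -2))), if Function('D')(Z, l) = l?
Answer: -134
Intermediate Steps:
Add(-14, Mul(60, Function('D')(U, -2))) = Add(-14, Mul(60, -2)) = Add(-14, -120) = -134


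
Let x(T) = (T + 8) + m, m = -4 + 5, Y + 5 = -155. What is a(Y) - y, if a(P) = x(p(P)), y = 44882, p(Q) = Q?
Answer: -45033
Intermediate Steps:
Y = -160 (Y = -5 - 155 = -160)
m = 1
x(T) = 9 + T (x(T) = (T + 8) + 1 = (8 + T) + 1 = 9 + T)
a(P) = 9 + P
a(Y) - y = (9 - 160) - 1*44882 = -151 - 44882 = -45033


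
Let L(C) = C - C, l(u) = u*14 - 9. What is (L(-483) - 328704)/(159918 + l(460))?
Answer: -328704/166349 ≈ -1.9760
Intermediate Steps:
l(u) = -9 + 14*u (l(u) = 14*u - 9 = -9 + 14*u)
L(C) = 0
(L(-483) - 328704)/(159918 + l(460)) = (0 - 328704)/(159918 + (-9 + 14*460)) = -328704/(159918 + (-9 + 6440)) = -328704/(159918 + 6431) = -328704/166349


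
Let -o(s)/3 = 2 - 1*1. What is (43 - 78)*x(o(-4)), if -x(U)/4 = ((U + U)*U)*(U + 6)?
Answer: 7560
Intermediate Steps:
o(s) = -3 (o(s) = -3*(2 - 1*1) = -3*(2 - 1) = -3*1 = -3)
x(U) = -8*U²*(6 + U) (x(U) = -4*(U + U)*U*(U + 6) = -4*(2*U)*U*(6 + U) = -4*2*U²*(6 + U) = -8*U²*(6 + U))
(43 - 78)*x(o(-4)) = (43 - 78)*(8*(-3)²*(-6 - 1*(-3))) = -280*9*(-6 + 3) = -280*9*(-3) = -35*(-216) = 7560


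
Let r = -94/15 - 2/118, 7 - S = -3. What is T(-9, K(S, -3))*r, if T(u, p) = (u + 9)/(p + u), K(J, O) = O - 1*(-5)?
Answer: 0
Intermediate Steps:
S = 10 (S = 7 - 1*(-3) = 7 + 3 = 10)
K(J, O) = 5 + O (K(J, O) = O + 5 = 5 + O)
T(u, p) = (9 + u)/(p + u)
r = -5561/885 (r = -94*1/15 - 2*1/118 = -94/15 - 1/59 = -5561/885 ≈ -6.2836)
T(-9, K(S, -3))*r = ((9 - 9)/((5 - 3) - 9))*(-5561/885) = (0/(2 - 9))*(-5561/885) = (0/(-7))*(-5561/885) = -1/7*0*(-5561/885) = 0*(-5561/885) = 0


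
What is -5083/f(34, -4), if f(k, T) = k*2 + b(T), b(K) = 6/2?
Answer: -5083/71 ≈ -71.592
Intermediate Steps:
b(K) = 3 (b(K) = 6*(½) = 3)
f(k, T) = 3 + 2*k (f(k, T) = k*2 + 3 = 2*k + 3 = 3 + 2*k)
-5083/f(34, -4) = -5083/(3 + 2*34) = -5083/(3 + 68) = -5083/71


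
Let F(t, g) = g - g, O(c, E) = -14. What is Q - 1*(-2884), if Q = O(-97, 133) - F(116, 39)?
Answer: 2870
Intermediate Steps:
F(t, g) = 0
Q = -14 (Q = -14 - 1*0 = -14 + 0 = -14)
Q - 1*(-2884) = -14 - 1*(-2884) = -14 + 2884 = 2870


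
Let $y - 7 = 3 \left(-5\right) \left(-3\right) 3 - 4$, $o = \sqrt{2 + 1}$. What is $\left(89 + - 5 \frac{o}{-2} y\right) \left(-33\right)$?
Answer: $-2937 - 11385 \sqrt{3} \approx -22656.0$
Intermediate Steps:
$o = \sqrt{3} \approx 1.732$
$y = 138$ ($y = 7 - \left(4 - 3 \left(-5\right) \left(-3\right) 3\right) = 7 - \left(4 - 3 \cdot 15 \cdot 3\right) = 7 + \left(3 \cdot 45 - 4\right) = 7 + \left(135 - 4\right) = 7 + 131 = 138$)
$\left(89 + - 5 \frac{o}{-2} y\right) \left(-33\right) = \left(89 + - 5 \frac{\sqrt{3}}{-2} \cdot 138\right) \left(-33\right) = \left(89 + - 5 \sqrt{3} \left(- \frac{1}{2}\right) 138\right) \left(-33\right) = \left(89 + - 5 \left(- \frac{\sqrt{3}}{2}\right) 138\right) \left(-33\right) = \left(89 + \frac{5 \sqrt{3}}{2} \cdot 138\right) \left(-33\right) = \left(89 + 345 \sqrt{3}\right) \left(-33\right) = -2937 - 11385 \sqrt{3}$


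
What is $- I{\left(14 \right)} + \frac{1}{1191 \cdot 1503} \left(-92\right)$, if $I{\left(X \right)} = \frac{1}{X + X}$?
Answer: $- \frac{1792649}{50122044} \approx -0.035766$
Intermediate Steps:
$I{\left(X \right)} = \frac{1}{2 X}$
$- I{\left(14 \right)} + \frac{1}{1191 \cdot 1503} \left(-92\right) = - \frac{1}{2 \cdot 14} + \frac{1}{1191 \cdot 1503} \left(-92\right) = - \frac{1}{2 \cdot 14} + \frac{1}{1191} \cdot \frac{1}{1503} \left(-92\right) = \left(-1\right) \frac{1}{28} + \frac{1}{1790073} \left(-92\right) = - \frac{1}{28} - \frac{92}{1790073} = - \frac{1792649}{50122044}$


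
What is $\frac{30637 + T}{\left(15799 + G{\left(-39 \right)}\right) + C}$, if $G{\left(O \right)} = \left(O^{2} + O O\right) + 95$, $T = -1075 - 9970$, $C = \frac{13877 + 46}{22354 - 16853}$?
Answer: $\frac{107775592}{104180859} \approx 1.0345$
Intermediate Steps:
$C = \frac{13923}{5501} \approx 2.531$
$T = -11045$
$G{\left(O \right)} = 95 + 2 O^{2}$ ($G{\left(O \right)} = \left(O^{2} + O^{2}\right) + 95 = 2 O^{2} + 95 = 95 + 2 O^{2}$)
$\frac{30637 + T}{\left(15799 + G{\left(-39 \right)}\right) + C} = \frac{30637 - 11045}{\left(15799 + \left(95 + 2 \left(-39\right)^{2}\right)\right) + \frac{13923}{5501}} = \frac{19592}{\left(15799 + \left(95 + 2 \cdot 1521\right)\right) + \frac{13923}{5501}} = \frac{19592}{\left(15799 + \left(95 + 3042\right)\right) + \frac{13923}{5501}} = \frac{19592}{\left(15799 + 3137\right) + \frac{13923}{5501}} = \frac{19592}{18936 + \frac{13923}{5501}} = \frac{19592}{\frac{104180859}{5501}} = 19592 \cdot \frac{5501}{104180859} = \frac{107775592}{104180859}$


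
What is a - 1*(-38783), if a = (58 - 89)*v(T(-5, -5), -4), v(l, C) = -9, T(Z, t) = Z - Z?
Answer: 39062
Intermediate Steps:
T(Z, t) = 0
a = 279 (a = (58 - 89)*(-9) = -31*(-9) = 279)
a - 1*(-38783) = 279 - 1*(-38783) = 279 + 38783 = 39062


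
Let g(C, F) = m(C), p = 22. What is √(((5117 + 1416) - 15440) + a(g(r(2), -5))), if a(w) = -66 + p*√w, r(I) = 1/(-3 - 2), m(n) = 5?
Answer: √(-8973 + 22*√5) ≈ 94.466*I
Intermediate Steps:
r(I) = -⅕ (r(I) = 1/(-5) = -⅕)
g(C, F) = 5
a(w) = -66 + 22*√w
√(((5117 + 1416) - 15440) + a(g(r(2), -5))) = √(((5117 + 1416) - 15440) + (-66 + 22*√5)) = √((6533 - 15440) + (-66 + 22*√5)) = √(-8907 + (-66 + 22*√5)) = √(-8973 + 22*√5)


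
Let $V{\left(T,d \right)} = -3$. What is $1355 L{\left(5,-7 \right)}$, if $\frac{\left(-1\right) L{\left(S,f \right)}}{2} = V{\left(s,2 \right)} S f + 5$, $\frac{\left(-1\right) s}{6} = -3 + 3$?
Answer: $-298100$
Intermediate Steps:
$s = 0$ ($s = - 6 \left(-3 + 3\right) = \left(-6\right) 0 = 0$)
$L{\left(S,f \right)} = -10 + 6 S f$ ($L{\left(S,f \right)} = - 2 \left(- 3 S f + 5\right) = - 2 \left(5 - 3 S f\right) = -10 + 6 S f$)
$1355 L{\left(5,-7 \right)} = 1355 \left(-10 + 6 \cdot 5 \left(-7\right)\right) = 1355 \left(-10 - 210\right) = 1355 \left(-220\right) = -298100$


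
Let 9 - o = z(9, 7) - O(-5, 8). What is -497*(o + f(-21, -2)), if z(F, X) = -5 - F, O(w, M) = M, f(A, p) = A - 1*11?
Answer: 497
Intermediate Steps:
f(A, p) = -11 + A (f(A, p) = A - 11 = -11 + A)
o = 31 (o = 9 - ((-5 - 1*9) - 1*8) = 9 - ((-5 - 9) - 8) = 9 - (-14 - 8) = 9 - 1*(-22) = 9 + 22 = 31)
-497*(o + f(-21, -2)) = -497*(31 + (-11 - 21)) = -497*(31 - 32) = -497*(-1) = 497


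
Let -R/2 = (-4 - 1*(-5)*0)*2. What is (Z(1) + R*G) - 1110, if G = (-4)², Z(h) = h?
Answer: -853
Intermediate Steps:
R = 16 (R = -2*(-4 - 1*(-5)*0)*2 = -2*(-4 + 5*0)*2 = -2*(-4 + 0)*2 = -(-8)*2 = -2*(-8) = 16)
G = 16
(Z(1) + R*G) - 1110 = (1 + 16*16) - 1110 = (1 + 256) - 1110 = 257 - 1110 = -853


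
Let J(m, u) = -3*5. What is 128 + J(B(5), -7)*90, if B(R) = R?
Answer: -1222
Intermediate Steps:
J(m, u) = -15
128 + J(B(5), -7)*90 = 128 - 15*90 = 128 - 1350 = -1222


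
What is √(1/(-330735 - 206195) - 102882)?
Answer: I*√29660245293898730/536930 ≈ 320.75*I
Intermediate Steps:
√(1/(-330735 - 206195) - 102882) = √(1/(-536930) - 102882) = √(-1/536930 - 102882) = √(-55240432261/536930) = I*√29660245293898730/536930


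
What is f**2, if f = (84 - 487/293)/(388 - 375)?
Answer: 582015625/14508481 ≈ 40.116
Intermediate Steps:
f = 24125/3809 (f = (84 - 487*1/293)/13 = (84 - 487/293)*(1/13) = (24125/293)*(1/13) = 24125/3809 ≈ 6.3337)
f**2 = (24125/3809)**2 = 582015625/14508481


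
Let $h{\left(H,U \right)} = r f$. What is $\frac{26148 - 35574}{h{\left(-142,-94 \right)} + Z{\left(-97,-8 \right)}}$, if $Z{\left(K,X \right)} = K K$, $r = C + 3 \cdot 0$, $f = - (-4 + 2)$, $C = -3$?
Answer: $- \frac{9426}{9403} \approx -1.0024$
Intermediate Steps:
$f = 2$ ($f = \left(-1\right) \left(-2\right) = 2$)
$r = -3$ ($r = -3 + 3 \cdot 0 = -3 + 0 = -3$)
$Z{\left(K,X \right)} = K^{2}$
$h{\left(H,U \right)} = -6$ ($h{\left(H,U \right)} = \left(-3\right) 2 = -6$)
$\frac{26148 - 35574}{h{\left(-142,-94 \right)} + Z{\left(-97,-8 \right)}} = \frac{26148 - 35574}{-6 + \left(-97\right)^{2}} = - \frac{9426}{-6 + 9409} = - \frac{9426}{9403}$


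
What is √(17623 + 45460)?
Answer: √63083 ≈ 251.16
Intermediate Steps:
√(17623 + 45460) = √63083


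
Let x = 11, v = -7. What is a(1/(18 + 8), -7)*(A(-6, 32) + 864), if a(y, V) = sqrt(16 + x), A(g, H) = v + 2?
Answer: 2577*sqrt(3) ≈ 4463.5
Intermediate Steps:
A(g, H) = -5 (A(g, H) = -7 + 2 = -5)
a(y, V) = 3*sqrt(3) (a(y, V) = sqrt(16 + 11) = sqrt(27) = 3*sqrt(3))
a(1/(18 + 8), -7)*(A(-6, 32) + 864) = (3*sqrt(3))*(-5 + 864) = (3*sqrt(3))*859 = 2577*sqrt(3)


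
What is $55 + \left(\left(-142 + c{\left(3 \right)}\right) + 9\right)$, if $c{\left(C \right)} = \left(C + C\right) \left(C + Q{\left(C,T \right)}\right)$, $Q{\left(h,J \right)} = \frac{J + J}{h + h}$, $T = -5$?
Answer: $-70$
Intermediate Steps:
$Q{\left(h,J \right)} = \frac{J}{h}$ ($Q{\left(h,J \right)} = \frac{2 J}{2 h} = 2 J \frac{1}{2 h} = \frac{J}{h}$)
$c{\left(C \right)} = 2 C \left(C - \frac{5}{C}\right)$ ($c{\left(C \right)} = \left(C + C\right) \left(C - \frac{5}{C}\right) = 2 C \left(C - \frac{5}{C}\right)$)
$55 + \left(\left(-142 + c{\left(3 \right)}\right) + 9\right) = 55 + \left(\left(-142 - \left(10 - 2 \cdot 3^{2}\right)\right) + 9\right) = 55 + \left(\left(-142 + \left(-10 + 2 \cdot 9\right)\right) + 9\right) = 55 + \left(\left(-142 + \left(-10 + 18\right)\right) + 9\right) = 55 + \left(\left(-142 + 8\right) + 9\right) = 55 + \left(-134 + 9\right) = 55 - 125 = -70$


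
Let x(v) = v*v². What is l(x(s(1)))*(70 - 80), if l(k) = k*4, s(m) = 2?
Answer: -320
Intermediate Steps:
x(v) = v³
l(k) = 4*k
l(x(s(1)))*(70 - 80) = (4*2³)*(70 - 80) = (4*8)*(-10) = 32*(-10) = -320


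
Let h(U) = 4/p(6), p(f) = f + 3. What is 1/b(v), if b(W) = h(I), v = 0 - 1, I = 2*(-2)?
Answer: 9/4 ≈ 2.2500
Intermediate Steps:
p(f) = 3 + f
I = -4
h(U) = 4/9 (h(U) = 4/(3 + 6) = 4/9)
v = -1
b(W) = 4/9
1/b(v) = 1/(4/9) = 9/4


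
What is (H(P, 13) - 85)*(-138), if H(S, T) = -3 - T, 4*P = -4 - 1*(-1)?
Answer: 13938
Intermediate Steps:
P = -¾ (P = (-4 - 1*(-1))/4 = (-4 + 1)/4 = (¼)*(-3) = -¾ ≈ -0.75000)
(H(P, 13) - 85)*(-138) = ((-3 - 1*13) - 85)*(-138) = ((-3 - 13) - 85)*(-138) = (-16 - 85)*(-138) = -101*(-138) = 13938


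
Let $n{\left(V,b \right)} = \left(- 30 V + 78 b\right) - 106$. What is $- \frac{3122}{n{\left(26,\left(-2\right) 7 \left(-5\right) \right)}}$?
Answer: $- \frac{1561}{2287} \approx -0.68255$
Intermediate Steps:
$n{\left(V,b \right)} = -106 - 30 V + 78 b$
$- \frac{3122}{n{\left(26,\left(-2\right) 7 \left(-5\right) \right)}} = - \frac{3122}{-106 - 780 + 78 \left(-2\right) 7 \left(-5\right)} = - \frac{3122}{-106 - 780 + 78 \left(\left(-14\right) \left(-5\right)\right)} = - \frac{3122}{-106 - 780 + 78 \cdot 70} = - \frac{3122}{-106 - 780 + 5460} = - \frac{3122}{4574} = \left(-3122\right) \frac{1}{4574} = - \frac{1561}{2287}$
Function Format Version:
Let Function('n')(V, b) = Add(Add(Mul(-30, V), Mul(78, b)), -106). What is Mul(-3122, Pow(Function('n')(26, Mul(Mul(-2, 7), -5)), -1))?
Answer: Rational(-1561, 2287) ≈ -0.68255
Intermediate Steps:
Function('n')(V, b) = Add(-106, Mul(-30, V), Mul(78, b))
Mul(-3122, Pow(Function('n')(26, Mul(Mul(-2, 7), -5)), -1)) = Mul(-3122, Pow(Add(-106, Mul(-30, 26), Mul(78, Mul(Mul(-2, 7), -5))), -1)) = Mul(-3122, Pow(Add(-106, -780, Mul(78, Mul(-14, -5))), -1)) = Mul(-3122, Pow(Add(-106, -780, Mul(78, 70)), -1)) = Mul(-3122, Pow(Add(-106, -780, 5460), -1)) = Mul(-3122, Pow(4574, -1)) = Mul(-3122, Rational(1, 4574)) = Rational(-1561, 2287)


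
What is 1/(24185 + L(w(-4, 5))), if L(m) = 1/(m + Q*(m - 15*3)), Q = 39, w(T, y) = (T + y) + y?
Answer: 1515/36640274 ≈ 4.1348e-5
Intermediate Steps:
w(T, y) = T + 2*y
L(m) = 1/(-1755 + 40*m) (L(m) = 1/(m + 39*(m - 15*3)) = 1/(m + 39*(m - 45)) = 1/(m + 39*(-45 + m)) = 1/(m + (-1755 + 39*m)) = 1/(-1755 + 40*m))
1/(24185 + L(w(-4, 5))) = 1/(24185 + 1/(5*(-351 + 8*(-4 + 2*5)))) = 1/(24185 + 1/(5*(-351 + 8*(-4 + 10)))) = 1/(24185 + 1/(5*(-351 + 8*6))) = 1/(24185 + 1/(5*(-351 + 48))) = 1/(24185 + (⅕)/(-303)) = 1/(24185 + (⅕)*(-1/303)) = 1/(24185 - 1/1515) = 1/(36640274/1515) = 1515/36640274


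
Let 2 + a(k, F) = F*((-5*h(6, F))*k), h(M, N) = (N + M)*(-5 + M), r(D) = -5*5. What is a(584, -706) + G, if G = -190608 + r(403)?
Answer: -1443254635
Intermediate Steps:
r(D) = -25
h(M, N) = (-5 + M)*(M + N) (h(M, N) = (M + N)*(-5 + M) = (-5 + M)*(M + N))
a(k, F) = -2 + F*k*(-30 - 5*F) (a(k, F) = -2 + F*((-5*(6² - 5*6 - 5*F + 6*F))*k) = -2 + F*((-5*(36 - 30 - 5*F + 6*F))*k) = -2 + F*((-5*(6 + F))*k) = -2 + F*((-30 - 5*F)*k) = -2 + F*(k*(-30 - 5*F)) = -2 + F*k*(-30 - 5*F))
G = -190633 (G = -190608 - 25 = -190633)
a(584, -706) + G = (-2 - 5*(-706)*584*(6 - 706)) - 190633 = (-2 - 5*(-706)*584*(-700)) - 190633 = (-2 - 1443064000) - 190633 = -1443064002 - 190633 = -1443254635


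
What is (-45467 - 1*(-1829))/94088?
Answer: -21819/47044 ≈ -0.46380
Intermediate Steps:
(-45467 - 1*(-1829))/94088 = (-45467 + 1829)*(1/94088) = -43638*1/94088 = -21819/47044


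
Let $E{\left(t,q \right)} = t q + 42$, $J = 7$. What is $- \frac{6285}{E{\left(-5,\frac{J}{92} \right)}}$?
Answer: $- \frac{578220}{3829} \approx -151.01$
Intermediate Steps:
$E{\left(t,q \right)} = 42 + q t$ ($E{\left(t,q \right)} = q t + 42 = 42 + q t$)
$- \frac{6285}{E{\left(-5,\frac{J}{92} \right)}} = - \frac{6285}{42 + \frac{7}{92} \left(-5\right)} = - \frac{6285}{42 - \frac{35}{92}} = - \frac{6285}{\frac{3829}{92}} = \left(-6285\right) \frac{92}{3829} = - \frac{578220}{3829}$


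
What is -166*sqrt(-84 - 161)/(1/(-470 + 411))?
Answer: 68558*I*sqrt(5) ≈ 1.533e+5*I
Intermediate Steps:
-166*sqrt(-84 - 161)/(1/(-470 + 411)) = -166*sqrt(-245)/(1/(-59)) = -166*7*I*sqrt(5)/(-1/59) = -166*7*I*sqrt(5)*(-59) = -(-68558)*I*sqrt(5) = 68558*I*sqrt(5)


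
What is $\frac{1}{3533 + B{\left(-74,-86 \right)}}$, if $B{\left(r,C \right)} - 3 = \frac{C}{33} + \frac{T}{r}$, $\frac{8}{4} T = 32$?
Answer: $\frac{1221}{4314010} \approx 0.00028303$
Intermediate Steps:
$T = 16$ ($T = \frac{1}{2} \cdot 32 = 16$)
$B{\left(r,C \right)} = 3 + \frac{16}{r} + \frac{C}{33}$ ($B{\left(r,C \right)} = 3 + \left(\frac{C}{33} + \frac{16}{r}\right) = 3 + \left(\frac{16}{r} + \frac{C}{33}\right) = 3 + \frac{16}{r} + \frac{C}{33}$)
$\frac{1}{3533 + B{\left(-74,-86 \right)}} = \frac{1}{3533 + \left(3 + \frac{16}{-74} + \frac{1}{33} \left(-86\right)\right)} = \frac{1}{3533 + \left(3 + 16 \left(- \frac{1}{74}\right) - \frac{86}{33}\right)} = \frac{1}{3533 - - \frac{217}{1221}} = \frac{1}{3533 + \frac{217}{1221}} = \frac{1}{\frac{4314010}{1221}} = \frac{1221}{4314010}$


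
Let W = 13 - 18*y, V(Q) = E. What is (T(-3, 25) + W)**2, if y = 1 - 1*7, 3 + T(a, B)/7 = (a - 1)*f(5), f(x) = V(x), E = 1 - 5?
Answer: 44944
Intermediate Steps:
E = -4
V(Q) = -4
f(x) = -4
T(a, B) = 7 - 28*a (T(a, B) = -21 + 7*((a - 1)*(-4)) = -21 + 7*((-1 + a)*(-4)) = -21 + 7*(4 - 4*a) = -21 + (28 - 28*a) = 7 - 28*a)
y = -6 (y = 1 - 7 = -6)
W = 121 (W = 13 - 18*(-6) = 13 + 108 = 121)
(T(-3, 25) + W)**2 = ((7 - 28*(-3)) + 121)**2 = ((7 + 84) + 121)**2 = (91 + 121)**2 = 212**2 = 44944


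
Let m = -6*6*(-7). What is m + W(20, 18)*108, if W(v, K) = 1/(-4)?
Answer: 225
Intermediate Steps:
W(v, K) = -1/4 (W(v, K) = 1*(-1/4) = -1/4)
m = 252 (m = -36*(-7) = 252)
m + W(20, 18)*108 = 252 - 1/4*108 = 252 - 27 = 225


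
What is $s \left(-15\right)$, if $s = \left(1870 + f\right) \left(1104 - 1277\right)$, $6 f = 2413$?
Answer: $\frac{11792545}{2} \approx 5.8963 \cdot 10^{6}$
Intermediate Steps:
$f = \frac{2413}{6}$ ($f = \frac{1}{6} \cdot 2413 = \frac{2413}{6} \approx 402.17$)
$s = - \frac{2358509}{6}$ ($s = \left(1870 + \frac{2413}{6}\right) \left(1104 - 1277\right) = \frac{13633}{6} \left(-173\right) = - \frac{2358509}{6} \approx -3.9309 \cdot 10^{5}$)
$s \left(-15\right) = \left(- \frac{2358509}{6}\right) \left(-15\right) = \frac{11792545}{2}$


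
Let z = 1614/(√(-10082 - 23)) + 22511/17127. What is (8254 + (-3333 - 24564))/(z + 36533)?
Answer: -1063598449625816652405/1978203309762639846452 - 4649903572829229*I*√10105/1978203309762639846452 ≈ -0.53766 - 0.00023629*I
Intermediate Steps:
z = 22511/17127 - 1614*I*√10105/10105 (z = 1614/(√(-10105)) + 22511*(1/17127) = 1614/((I*√10105)) + 22511/17127 = 1614*(-I*√10105/10105) + 22511/17127 = -1614*I*√10105/10105 + 22511/17127 = 22511/17127 - 1614*I*√10105/10105 ≈ 1.3144 - 16.056*I)
(8254 + (-3333 - 24564))/(z + 36533) = (8254 + (-3333 - 24564))/((22511/17127 - 1614*I*√10105/10105) + 36533) = (8254 - 27897)/(625723202/17127 - 1614*I*√10105/10105) = -19643/(625723202/17127 - 1614*I*√10105/10105)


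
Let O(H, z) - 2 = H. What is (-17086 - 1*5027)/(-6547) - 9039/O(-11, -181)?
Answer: 19792450/19641 ≈ 1007.7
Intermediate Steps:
O(H, z) = 2 + H
(-17086 - 1*5027)/(-6547) - 9039/O(-11, -181) = (-17086 - 1*5027)/(-6547) - 9039/(2 - 11) = (-17086 - 5027)*(-1/6547) - 9039/(-9) = -22113*(-1/6547) - 9039*(-⅑) = 22113/6547 + 3013/3 = 19792450/19641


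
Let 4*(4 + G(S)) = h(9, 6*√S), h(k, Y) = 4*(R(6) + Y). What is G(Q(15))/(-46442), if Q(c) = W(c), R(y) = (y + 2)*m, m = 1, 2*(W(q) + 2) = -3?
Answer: -2/23221 - 3*I*√14/46442 ≈ -8.6129e-5 - 0.0002417*I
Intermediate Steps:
W(q) = -7/2 (W(q) = -2 + (½)*(-3) = -2 - 3/2 = -7/2)
R(y) = 2 + y (R(y) = (y + 2)*1 = (2 + y)*1 = 2 + y)
Q(c) = -7/2
h(k, Y) = 32 + 4*Y (h(k, Y) = 4*((2 + 6) + Y) = 4*(8 + Y) = 32 + 4*Y)
G(S) = 4 + 6*√S (G(S) = -4 + (32 + 4*(6*√S))/4 = -4 + (32 + 24*√S)/4 = -4 + (8 + 6*√S) = 4 + 6*√S)
G(Q(15))/(-46442) = (4 + 6*√(-7/2))/(-46442) = (4 + 6*(I*√14/2))*(-1/46442) = (4 + 3*I*√14)*(-1/46442) = -2/23221 - 3*I*√14/46442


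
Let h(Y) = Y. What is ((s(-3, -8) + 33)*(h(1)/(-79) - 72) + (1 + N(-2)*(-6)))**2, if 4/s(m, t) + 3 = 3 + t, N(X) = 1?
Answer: 137325830625/24964 ≈ 5.5010e+6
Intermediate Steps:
s(m, t) = 4/t (s(m, t) = 4/(-3 + (3 + t)) = 4/t)
((s(-3, -8) + 33)*(h(1)/(-79) - 72) + (1 + N(-2)*(-6)))**2 = ((4/(-8) + 33)*(1/(-79) - 72) + (1 + 1*(-6)))**2 = ((4*(-1/8) + 33)*(1*(-1/79) - 72) + (1 - 6))**2 = ((-1/2 + 33)*(-1/79 - 72) - 5)**2 = ((65/2)*(-5689/79) - 5)**2 = (-369785/158 - 5)**2 = (-370575/158)**2 = 137325830625/24964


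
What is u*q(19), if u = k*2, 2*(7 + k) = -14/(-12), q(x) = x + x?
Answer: -1463/3 ≈ -487.67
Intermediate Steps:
q(x) = 2*x
k = -77/12 (k = -7 + (-14/(-12))/2 = -7 + (-14*(-1/12))/2 = -7 + (½)*(7/6) = -7 + 7/12 = -77/12 ≈ -6.4167)
u = -77/6 (u = -77/12*2 = -77/6 ≈ -12.833)
u*q(19) = -77*19/3 = -77/6*38 = -1463/3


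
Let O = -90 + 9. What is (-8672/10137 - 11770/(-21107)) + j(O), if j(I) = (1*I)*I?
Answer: 1403738717285/213961659 ≈ 6560.7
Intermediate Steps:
O = -81
j(I) = I² (j(I) = I*I = I²)
(-8672/10137 - 11770/(-21107)) + j(O) = (-8672/10137 - 11770/(-21107)) + (-81)² = (-8672*1/10137 - 11770*(-1/21107)) + 6561 = (-8672/10137 + 11770/21107) + 6561 = -63727414/213961659 + 6561 = 1403738717285/213961659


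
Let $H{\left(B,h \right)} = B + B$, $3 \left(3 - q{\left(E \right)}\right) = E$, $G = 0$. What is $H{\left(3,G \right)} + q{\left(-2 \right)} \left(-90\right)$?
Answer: $-324$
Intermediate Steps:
$q{\left(E \right)} = 3 - \frac{E}{3}$
$H{\left(B,h \right)} = 2 B$
$H{\left(3,G \right)} + q{\left(-2 \right)} \left(-90\right) = 2 \cdot 3 + \left(3 - - \frac{2}{3}\right) \left(-90\right) = 6 + \left(3 + \frac{2}{3}\right) \left(-90\right) = 6 + \frac{11}{3} \left(-90\right) = 6 - 330 = -324$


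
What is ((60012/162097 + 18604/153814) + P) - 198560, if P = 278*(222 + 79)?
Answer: -1432158149926300/12466393979 ≈ -1.1488e+5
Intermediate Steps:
P = 83678 (P = 278*301 = 83678)
((60012/162097 + 18604/153814) + P) - 198560 = ((60012/162097 + 18604/153814) + 83678) - 198560 = ((60012*(1/162097) + 18604*(1/153814)) + 83678) - 198560 = ((60012/162097 + 9302/76907) + 83678) - 198560 = (6123169178/12466393979 + 83678) - 198560 = 1043169038543940/12466393979 - 198560 = -1432158149926300/12466393979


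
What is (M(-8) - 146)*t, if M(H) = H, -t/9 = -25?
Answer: -34650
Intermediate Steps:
t = 225 (t = -9*(-25) = 225)
(M(-8) - 146)*t = (-8 - 146)*225 = -154*225 = -34650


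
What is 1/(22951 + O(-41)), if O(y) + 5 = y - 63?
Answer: 1/22842 ≈ 4.3779e-5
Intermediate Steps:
O(y) = -68 + y (O(y) = -5 + (y - 63) = -5 + (-63 + y) = -68 + y)
1/(22951 + O(-41)) = 1/(22951 + (-68 - 41)) = 1/(22951 - 109) = 1/22842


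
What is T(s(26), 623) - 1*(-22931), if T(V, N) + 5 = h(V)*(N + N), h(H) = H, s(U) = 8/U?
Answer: 303022/13 ≈ 23309.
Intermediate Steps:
T(V, N) = -5 + 2*N*V (T(V, N) = -5 + V*(N + N) = -5 + V*(2*N) = -5 + 2*N*V)
T(s(26), 623) - 1*(-22931) = (-5 + 2*623*(8/26)) - 1*(-22931) = (-5 + 2*623*(8*(1/26))) + 22931 = (-5 + 2*623*(4/13)) + 22931 = (-5 + 4984/13) + 22931 = 4919/13 + 22931 = 303022/13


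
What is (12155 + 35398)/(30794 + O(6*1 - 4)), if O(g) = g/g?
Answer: 15851/10265 ≈ 1.5442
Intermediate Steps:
O(g) = 1
(12155 + 35398)/(30794 + O(6*1 - 4)) = (12155 + 35398)/(30794 + 1) = 47553/30795 = 47553*(1/30795) = 15851/10265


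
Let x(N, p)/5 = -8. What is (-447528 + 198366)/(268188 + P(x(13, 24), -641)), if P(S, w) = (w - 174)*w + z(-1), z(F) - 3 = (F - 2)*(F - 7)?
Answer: -124581/395315 ≈ -0.31514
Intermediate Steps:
z(F) = 3 + (-7 + F)*(-2 + F) (z(F) = 3 + (F - 2)*(F - 7) = 3 + (-2 + F)*(-7 + F) = 3 + (-7 + F)*(-2 + F))
x(N, p) = -40 (x(N, p) = 5*(-8) = -40)
P(S, w) = 27 + w*(-174 + w) (P(S, w) = (w - 174)*w + (17 + (-1)² - 9*(-1)) = (-174 + w)*w + (17 + 1 + 9) = w*(-174 + w) + 27 = 27 + w*(-174 + w))
(-447528 + 198366)/(268188 + P(x(13, 24), -641)) = (-447528 + 198366)/(268188 + (27 + (-641)² - 174*(-641))) = -249162/(268188 + (27 + 410881 + 111534)) = -249162/(268188 + 522442) = -249162/790630 = -249162*1/790630 = -124581/395315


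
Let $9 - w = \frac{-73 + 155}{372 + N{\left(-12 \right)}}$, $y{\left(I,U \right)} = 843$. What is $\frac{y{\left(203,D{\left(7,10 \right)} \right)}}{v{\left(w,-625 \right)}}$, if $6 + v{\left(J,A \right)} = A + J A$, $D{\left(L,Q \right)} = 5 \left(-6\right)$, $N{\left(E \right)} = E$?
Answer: $- \frac{30348}{220091} \approx -0.13789$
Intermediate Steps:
$D{\left(L,Q \right)} = -30$
$w = \frac{1579}{180}$ ($w = 9 - \frac{-73 + 155}{372 - 12} = 9 - \frac{82}{360} = 9 - 82 \cdot \frac{1}{360} = 9 - \frac{41}{180} = \frac{1579}{180} \approx 8.7722$)
$v{\left(J,A \right)} = -6 + A + A J$ ($v{\left(J,A \right)} = -6 + \left(A + J A\right) = -6 + \left(A + A J\right) = -6 + A + A J$)
$\frac{y{\left(203,D{\left(7,10 \right)} \right)}}{v{\left(w,-625 \right)}} = \frac{843}{-6 - 625 - \frac{197375}{36}} = \frac{843}{- \frac{220091}{36}} = 843 \left(- \frac{36}{220091}\right) = - \frac{30348}{220091}$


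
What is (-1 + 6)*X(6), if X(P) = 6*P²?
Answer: 1080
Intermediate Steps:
(-1 + 6)*X(6) = (-1 + 6)*(6*6²) = 5*(6*36) = 5*216 = 1080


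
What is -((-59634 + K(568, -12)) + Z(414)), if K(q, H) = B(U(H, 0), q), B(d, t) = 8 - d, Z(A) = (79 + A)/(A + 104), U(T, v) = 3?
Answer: 30887329/518 ≈ 59628.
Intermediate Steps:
Z(A) = (79 + A)/(104 + A)
K(q, H) = 5 (K(q, H) = 8 - 1*3 = 8 - 3 = 5)
-((-59634 + K(568, -12)) + Z(414)) = -((-59634 + 5) + (79 + 414)/(104 + 414)) = -(-59629 + 493/518) = -1*(-30887329/518) = 30887329/518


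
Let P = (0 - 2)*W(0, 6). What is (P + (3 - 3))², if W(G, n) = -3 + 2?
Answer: 4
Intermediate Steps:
W(G, n) = -1
P = 2 (P = (0 - 2)*(-1) = -2*(-1) = 2)
(P + (3 - 3))² = (2 + (3 - 3))² = (2 + 0)² = 2² = 4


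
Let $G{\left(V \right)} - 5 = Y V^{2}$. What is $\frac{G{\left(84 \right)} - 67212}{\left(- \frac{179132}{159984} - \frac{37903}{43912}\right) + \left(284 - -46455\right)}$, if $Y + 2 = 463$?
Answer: $\frac{127156794328872}{1865555150651} \approx 68.16$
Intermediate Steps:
$Y = 461$ ($Y = -2 + 463 = 461$)
$G{\left(V \right)} = 5 + 461 V^{2}$
$\frac{G{\left(84 \right)} - 67212}{\left(- \frac{179132}{159984} - \frac{37903}{43912}\right) + \left(284 - -46455\right)} = \frac{\left(5 + 461 \cdot 84^{2}\right) - 67212}{\left(- \frac{179132}{159984} - \frac{37903}{43912}\right) + \left(284 - -46455\right)} = \frac{\left(5 + 461 \cdot 7056\right) - 67212}{\left(\left(-179132\right) \frac{1}{159984} - \frac{37903}{43912}\right) + \left(284 + 46455\right)} = \frac{\left(5 + 3252816\right) - 67212}{\left(- \frac{44783}{39996} - \frac{37903}{43912}\right) + 46739} = \frac{3252821 - 67212}{- \frac{79147261}{39916008} + 46739} = \frac{3185609}{\frac{1865555150651}{39916008}} = 3185609 \cdot \frac{39916008}{1865555150651} = \frac{127156794328872}{1865555150651}$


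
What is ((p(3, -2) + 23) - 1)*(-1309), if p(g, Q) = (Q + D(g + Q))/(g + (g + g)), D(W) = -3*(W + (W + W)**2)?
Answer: -236929/9 ≈ -26325.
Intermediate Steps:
D(W) = -12*W**2 - 3*W (D(W) = -3*(W + (2*W)**2) = -3*(W + 4*W**2) = -12*W**2 - 3*W)
p(g, Q) = (Q - 3*(Q + g)*(1 + 4*Q + 4*g))/(3*g) (p(g, Q) = (Q - 3*(g + Q)*(1 + 4*(g + Q)))/(g + (g + g)) = (Q - 3*(Q + g)*(1 + 4*(Q + g)))/(g + 2*g) = (Q - 3*(Q + g)*(1 + (4*Q + 4*g)))/((3*g)) = (Q - 3*(Q + g)*(1 + 4*Q + 4*g))*(1/(3*g)) = (Q - 3*(Q + g)*(1 + 4*Q + 4*g))/(3*g))
((p(3, -2) + 23) - 1)*(-1309) = ((((1/3)*(-2) - (-2 + 3)*(1 + 4*(-2) + 4*3))/3 + 23) - 1)*(-1309) = (((-2/3 - 1*1*(1 - 8 + 12))/3 + 23) - 1)*(-1309) = (((-2/3 - 1*1*5)/3 + 23) - 1)*(-1309) = (((-2/3 - 5)/3 + 23) - 1)*(-1309) = (((1/3)*(-17/3) + 23) - 1)*(-1309) = ((-17/9 + 23) - 1)*(-1309) = (190/9 - 1)*(-1309) = (181/9)*(-1309) = -236929/9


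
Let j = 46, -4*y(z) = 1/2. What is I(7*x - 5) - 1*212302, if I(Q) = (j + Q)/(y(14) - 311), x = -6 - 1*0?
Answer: -528419670/2489 ≈ -2.1230e+5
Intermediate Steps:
x = -6 (x = -6 + 0 = -6)
y(z) = -⅛ (y(z) = -¼/2 = -¼*½ = -⅛)
I(Q) = -368/2489 - 8*Q/2489 (I(Q) = (46 + Q)/(-⅛ - 311) = (46 + Q)/(-2489/8) = (46 + Q)*(-8/2489) = -368/2489 - 8*Q/2489)
I(7*x - 5) - 1*212302 = (-368/2489 - 8*(7*(-6) - 5)/2489) - 1*212302 = (-368/2489 - 8*(-42 - 5)/2489) - 212302 = (-368/2489 - 8/2489*(-47)) - 212302 = (-368/2489 + 376/2489) - 212302 = 8/2489 - 212302 = -528419670/2489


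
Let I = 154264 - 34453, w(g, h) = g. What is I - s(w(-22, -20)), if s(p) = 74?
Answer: 119737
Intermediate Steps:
I = 119811
I - s(w(-22, -20)) = 119811 - 1*74 = 119811 - 74 = 119737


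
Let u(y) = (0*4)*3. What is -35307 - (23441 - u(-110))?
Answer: -58748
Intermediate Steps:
u(y) = 0 (u(y) = 0*3 = 0)
-35307 - (23441 - u(-110)) = -35307 - (23441 - 1*0) = -35307 - (23441 + 0) = -35307 - 1*23441 = -35307 - 23441 = -58748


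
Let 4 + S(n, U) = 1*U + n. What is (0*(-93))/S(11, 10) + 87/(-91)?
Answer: -87/91 ≈ -0.95604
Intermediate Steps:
S(n, U) = -4 + U + n (S(n, U) = -4 + (1*U + n) = -4 + (U + n) = -4 + U + n)
(0*(-93))/S(11, 10) + 87/(-91) = (0*(-93))/(-4 + 10 + 11) + 87/(-91) = 0/17 + 87*(-1/91) = 0*(1/17) - 87/91 = 0 - 87/91 = -87/91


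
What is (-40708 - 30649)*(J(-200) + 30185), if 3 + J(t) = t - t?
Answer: -2153696974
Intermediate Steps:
J(t) = -3 (J(t) = -3 + (t - t) = -3 + 0 = -3)
(-40708 - 30649)*(J(-200) + 30185) = (-40708 - 30649)*(-3 + 30185) = -71357*30182 = -2153696974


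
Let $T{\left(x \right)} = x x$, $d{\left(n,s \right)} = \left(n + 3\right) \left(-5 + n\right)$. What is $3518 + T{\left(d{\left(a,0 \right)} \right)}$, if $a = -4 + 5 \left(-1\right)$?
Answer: $10574$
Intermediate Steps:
$a = -9$ ($a = -4 - 5 = -9$)
$d{\left(n,s \right)} = \left(-5 + n\right) \left(3 + n\right)$ ($d{\left(n,s \right)} = \left(3 + n\right) \left(-5 + n\right) = \left(-5 + n\right) \left(3 + n\right)$)
$T{\left(x \right)} = x^{2}$
$3518 + T{\left(d{\left(a,0 \right)} \right)} = 3518 + \left(-15 + \left(-9\right)^{2} - -18\right)^{2} = 3518 + \left(-15 + 81 + 18\right)^{2} = 3518 + 84^{2} = 3518 + 7056 = 10574$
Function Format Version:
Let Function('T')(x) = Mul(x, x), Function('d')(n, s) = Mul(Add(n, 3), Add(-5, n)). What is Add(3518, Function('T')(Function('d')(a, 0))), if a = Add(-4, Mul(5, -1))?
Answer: 10574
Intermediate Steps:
a = -9 (a = Add(-4, -5) = -9)
Function('d')(n, s) = Mul(Add(-5, n), Add(3, n)) (Function('d')(n, s) = Mul(Add(3, n), Add(-5, n)) = Mul(Add(-5, n), Add(3, n)))
Function('T')(x) = Pow(x, 2)
Add(3518, Function('T')(Function('d')(a, 0))) = Add(3518, Pow(Add(-15, Pow(-9, 2), Mul(-2, -9)), 2)) = Add(3518, Pow(Add(-15, 81, 18), 2)) = Add(3518, Pow(84, 2)) = Add(3518, 7056) = 10574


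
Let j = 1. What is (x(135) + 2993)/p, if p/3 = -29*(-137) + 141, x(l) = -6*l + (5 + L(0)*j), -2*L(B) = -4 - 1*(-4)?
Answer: 1094/6171 ≈ 0.17728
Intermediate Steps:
L(B) = 0 (L(B) = -(-4 - 1*(-4))/2 = -(-4 + 4)/2 = -1/2*0 = 0)
x(l) = 5 - 6*l (x(l) = -6*l + (5 + 0*1) = -6*l + (5 + 0) = -6*l + 5 = 5 - 6*l)
p = 12342 (p = 3*(-29*(-137) + 141) = 3*(3973 + 141) = 3*4114 = 12342)
(x(135) + 2993)/p = ((5 - 6*135) + 2993)/12342 = ((5 - 810) + 2993)*(1/12342) = (-805 + 2993)*(1/12342) = 2188*(1/12342) = 1094/6171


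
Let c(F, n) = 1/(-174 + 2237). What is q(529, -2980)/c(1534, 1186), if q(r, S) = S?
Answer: -6147740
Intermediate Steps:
c(F, n) = 1/2063
q(529, -2980)/c(1534, 1186) = -2980/1/2063 = -2980*2063 = -6147740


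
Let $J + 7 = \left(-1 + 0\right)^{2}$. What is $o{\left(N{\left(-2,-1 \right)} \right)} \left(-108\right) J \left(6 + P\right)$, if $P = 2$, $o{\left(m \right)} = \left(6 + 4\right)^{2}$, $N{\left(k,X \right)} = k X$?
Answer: $518400$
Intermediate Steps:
$N{\left(k,X \right)} = X k$
$o{\left(m \right)} = 100$ ($o{\left(m \right)} = 10^{2} = 100$)
$J = -6$ ($J = -7 + \left(-1 + 0\right)^{2} = -7 + \left(-1\right)^{2} = -7 + 1 = -6$)
$o{\left(N{\left(-2,-1 \right)} \right)} \left(-108\right) J \left(6 + P\right) = 100 \left(-108\right) \left(- 6 \left(6 + 2\right)\right) = - 10800 \left(\left(-6\right) 8\right) = \left(-10800\right) \left(-48\right) = 518400$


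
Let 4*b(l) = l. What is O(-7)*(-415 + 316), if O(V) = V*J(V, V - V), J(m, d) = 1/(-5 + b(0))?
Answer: -693/5 ≈ -138.60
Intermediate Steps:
b(l) = l/4
J(m, d) = -1/5 (J(m, d) = 1/(-5 + (1/4)*0) = 1/(-5 + 0) = 1/(-5) = -1/5)
O(V) = -V/5 (O(V) = V*(-1/5) = -V/5)
O(-7)*(-415 + 316) = (-1/5*(-7))*(-415 + 316) = (7/5)*(-99) = -693/5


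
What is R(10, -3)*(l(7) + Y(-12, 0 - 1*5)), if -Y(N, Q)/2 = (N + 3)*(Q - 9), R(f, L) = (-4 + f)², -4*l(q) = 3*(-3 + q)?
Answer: -9180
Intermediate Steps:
l(q) = 9/4 - 3*q/4 (l(q) = -3*(-3 + q)/4 = -(-9 + 3*q)/4 = 9/4 - 3*q/4)
Y(N, Q) = -2*(-9 + Q)*(3 + N) (Y(N, Q) = -2*(N + 3)*(Q - 9) = -2*(3 + N)*(-9 + Q) = -2*(-9 + Q)*(3 + N))
R(10, -3)*(l(7) + Y(-12, 0 - 1*5)) = (-4 + 10)²*((9/4 - ¾*7) + (54 - 6*(0 - 1*5) + 18*(-12) - 2*(-12)*(0 - 1*5))) = 6²*((9/4 - 21/4) + (54 - 6*(0 - 5) - 216 - 2*(-12)*(0 - 5))) = 36*(-3 + (54 - 6*(-5) - 216 - 2*(-12)*(-5))) = 36*(-3 + (54 + 30 - 216 - 120)) = 36*(-3 - 252) = 36*(-255) = -9180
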